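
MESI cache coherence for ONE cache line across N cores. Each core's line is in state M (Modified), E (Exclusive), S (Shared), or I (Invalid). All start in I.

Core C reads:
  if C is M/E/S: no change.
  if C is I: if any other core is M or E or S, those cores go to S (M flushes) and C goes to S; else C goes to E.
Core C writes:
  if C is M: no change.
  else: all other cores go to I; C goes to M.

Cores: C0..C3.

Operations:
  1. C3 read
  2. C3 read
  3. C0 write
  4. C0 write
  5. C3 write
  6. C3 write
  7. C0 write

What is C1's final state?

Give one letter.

Answer: I

Derivation:
Op 1: C3 read [C3 read from I: no other sharers -> C3=E (exclusive)] -> [I,I,I,E]
Op 2: C3 read [C3 read: already in E, no change] -> [I,I,I,E]
Op 3: C0 write [C0 write: invalidate ['C3=E'] -> C0=M] -> [M,I,I,I]
Op 4: C0 write [C0 write: already M (modified), no change] -> [M,I,I,I]
Op 5: C3 write [C3 write: invalidate ['C0=M'] -> C3=M] -> [I,I,I,M]
Op 6: C3 write [C3 write: already M (modified), no change] -> [I,I,I,M]
Op 7: C0 write [C0 write: invalidate ['C3=M'] -> C0=M] -> [M,I,I,I]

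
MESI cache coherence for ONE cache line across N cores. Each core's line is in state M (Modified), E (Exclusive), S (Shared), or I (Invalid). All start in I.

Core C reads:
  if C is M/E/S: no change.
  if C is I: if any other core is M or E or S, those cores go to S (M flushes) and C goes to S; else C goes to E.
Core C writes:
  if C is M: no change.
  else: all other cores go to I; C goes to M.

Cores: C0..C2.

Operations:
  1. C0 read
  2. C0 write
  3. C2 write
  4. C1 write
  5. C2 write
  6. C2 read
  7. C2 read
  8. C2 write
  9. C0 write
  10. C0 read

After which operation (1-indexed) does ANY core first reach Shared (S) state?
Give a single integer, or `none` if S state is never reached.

Answer: none

Derivation:
Op 1: C0 read [C0 read from I: no other sharers -> C0=E (exclusive)] -> [E,I,I]
Op 2: C0 write [C0 write: invalidate none -> C0=M] -> [M,I,I]
Op 3: C2 write [C2 write: invalidate ['C0=M'] -> C2=M] -> [I,I,M]
Op 4: C1 write [C1 write: invalidate ['C2=M'] -> C1=M] -> [I,M,I]
Op 5: C2 write [C2 write: invalidate ['C1=M'] -> C2=M] -> [I,I,M]
Op 6: C2 read [C2 read: already in M, no change] -> [I,I,M]
Op 7: C2 read [C2 read: already in M, no change] -> [I,I,M]
Op 8: C2 write [C2 write: already M (modified), no change] -> [I,I,M]
Op 9: C0 write [C0 write: invalidate ['C2=M'] -> C0=M] -> [M,I,I]
Op 10: C0 read [C0 read: already in M, no change] -> [M,I,I]
S state never reached in this sequence.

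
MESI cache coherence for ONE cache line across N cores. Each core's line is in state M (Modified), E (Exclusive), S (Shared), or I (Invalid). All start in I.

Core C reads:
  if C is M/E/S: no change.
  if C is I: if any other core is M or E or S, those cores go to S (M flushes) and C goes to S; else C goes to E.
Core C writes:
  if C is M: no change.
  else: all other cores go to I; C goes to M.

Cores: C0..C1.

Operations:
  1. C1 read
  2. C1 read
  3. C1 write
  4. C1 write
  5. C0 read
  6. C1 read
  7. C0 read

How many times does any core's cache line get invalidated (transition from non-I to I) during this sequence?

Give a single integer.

Op 1: C1 read [C1 read from I: no other sharers -> C1=E (exclusive)] -> [I,E] (invalidations this op: 0; running total: 0)
Op 2: C1 read [C1 read: already in E, no change] -> [I,E] (invalidations this op: 0; running total: 0)
Op 3: C1 write [C1 write: invalidate none -> C1=M] -> [I,M] (invalidations this op: 0; running total: 0)
Op 4: C1 write [C1 write: already M (modified), no change] -> [I,M] (invalidations this op: 0; running total: 0)
Op 5: C0 read [C0 read from I: others=['C1=M'] -> C0=S, others downsized to S] -> [S,S] (invalidations this op: 0; running total: 0)
Op 6: C1 read [C1 read: already in S, no change] -> [S,S] (invalidations this op: 0; running total: 0)
Op 7: C0 read [C0 read: already in S, no change] -> [S,S] (invalidations this op: 0; running total: 0)

Answer: 0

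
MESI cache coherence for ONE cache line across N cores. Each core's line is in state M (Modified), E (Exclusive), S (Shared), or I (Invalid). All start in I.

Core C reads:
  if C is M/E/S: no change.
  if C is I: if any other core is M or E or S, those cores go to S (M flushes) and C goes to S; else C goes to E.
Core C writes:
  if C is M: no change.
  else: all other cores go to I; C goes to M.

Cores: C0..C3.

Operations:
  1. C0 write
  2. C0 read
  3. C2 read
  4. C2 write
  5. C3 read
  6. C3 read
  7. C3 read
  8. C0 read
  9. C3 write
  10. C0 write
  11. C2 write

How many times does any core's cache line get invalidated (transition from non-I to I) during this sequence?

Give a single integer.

Answer: 5

Derivation:
Op 1: C0 write [C0 write: invalidate none -> C0=M] -> [M,I,I,I] (invalidations this op: 0; running total: 0)
Op 2: C0 read [C0 read: already in M, no change] -> [M,I,I,I] (invalidations this op: 0; running total: 0)
Op 3: C2 read [C2 read from I: others=['C0=M'] -> C2=S, others downsized to S] -> [S,I,S,I] (invalidations this op: 0; running total: 0)
Op 4: C2 write [C2 write: invalidate ['C0=S'] -> C2=M] -> [I,I,M,I] (invalidations this op: 1; running total: 1)
Op 5: C3 read [C3 read from I: others=['C2=M'] -> C3=S, others downsized to S] -> [I,I,S,S] (invalidations this op: 0; running total: 1)
Op 6: C3 read [C3 read: already in S, no change] -> [I,I,S,S] (invalidations this op: 0; running total: 1)
Op 7: C3 read [C3 read: already in S, no change] -> [I,I,S,S] (invalidations this op: 0; running total: 1)
Op 8: C0 read [C0 read from I: others=['C2=S', 'C3=S'] -> C0=S, others downsized to S] -> [S,I,S,S] (invalidations this op: 0; running total: 1)
Op 9: C3 write [C3 write: invalidate ['C0=S', 'C2=S'] -> C3=M] -> [I,I,I,M] (invalidations this op: 2; running total: 3)
Op 10: C0 write [C0 write: invalidate ['C3=M'] -> C0=M] -> [M,I,I,I] (invalidations this op: 1; running total: 4)
Op 11: C2 write [C2 write: invalidate ['C0=M'] -> C2=M] -> [I,I,M,I] (invalidations this op: 1; running total: 5)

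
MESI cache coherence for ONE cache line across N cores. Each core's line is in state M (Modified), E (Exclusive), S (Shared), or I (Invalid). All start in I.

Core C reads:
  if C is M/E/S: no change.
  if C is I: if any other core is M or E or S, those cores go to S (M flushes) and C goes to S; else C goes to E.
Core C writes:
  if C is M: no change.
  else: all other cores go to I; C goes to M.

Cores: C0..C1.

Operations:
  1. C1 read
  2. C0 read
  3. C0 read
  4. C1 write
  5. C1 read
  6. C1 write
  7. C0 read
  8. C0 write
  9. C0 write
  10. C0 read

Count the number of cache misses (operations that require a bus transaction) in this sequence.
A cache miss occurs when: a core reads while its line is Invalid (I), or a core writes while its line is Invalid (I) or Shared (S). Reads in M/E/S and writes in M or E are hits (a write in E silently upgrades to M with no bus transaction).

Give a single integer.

Op 1: C1 read [C1 read from I: no other sharers -> C1=E (exclusive)] -> [I,E] [MISS #1: read from I]
Op 2: C0 read [C0 read from I: others=['C1=E'] -> C0=S, others downsized to S] -> [S,S] [MISS #2: read from I]
Op 3: C0 read [C0 read: already in S, no change] -> [S,S] [hit: read from S]
Op 4: C1 write [C1 write: invalidate ['C0=S'] -> C1=M] -> [I,M] [MISS #3: write from S]
Op 5: C1 read [C1 read: already in M, no change] -> [I,M] [hit: read from M]
Op 6: C1 write [C1 write: already M (modified), no change] -> [I,M] [hit: write from M]
Op 7: C0 read [C0 read from I: others=['C1=M'] -> C0=S, others downsized to S] -> [S,S] [MISS #4: read from I]
Op 8: C0 write [C0 write: invalidate ['C1=S'] -> C0=M] -> [M,I] [MISS #5: write from S]
Op 9: C0 write [C0 write: already M (modified), no change] -> [M,I] [hit: write from M]
Op 10: C0 read [C0 read: already in M, no change] -> [M,I] [hit: read from M]

Answer: 5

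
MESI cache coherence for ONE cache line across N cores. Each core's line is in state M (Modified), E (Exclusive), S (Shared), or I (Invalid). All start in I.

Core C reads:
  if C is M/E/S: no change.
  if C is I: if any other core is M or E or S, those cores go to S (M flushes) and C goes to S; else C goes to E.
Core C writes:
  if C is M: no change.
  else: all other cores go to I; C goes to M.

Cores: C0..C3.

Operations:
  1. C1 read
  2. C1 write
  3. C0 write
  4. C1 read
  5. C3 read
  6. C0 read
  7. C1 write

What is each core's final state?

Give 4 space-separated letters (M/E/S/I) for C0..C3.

Answer: I M I I

Derivation:
Op 1: C1 read [C1 read from I: no other sharers -> C1=E (exclusive)] -> [I,E,I,I]
Op 2: C1 write [C1 write: invalidate none -> C1=M] -> [I,M,I,I]
Op 3: C0 write [C0 write: invalidate ['C1=M'] -> C0=M] -> [M,I,I,I]
Op 4: C1 read [C1 read from I: others=['C0=M'] -> C1=S, others downsized to S] -> [S,S,I,I]
Op 5: C3 read [C3 read from I: others=['C0=S', 'C1=S'] -> C3=S, others downsized to S] -> [S,S,I,S]
Op 6: C0 read [C0 read: already in S, no change] -> [S,S,I,S]
Op 7: C1 write [C1 write: invalidate ['C0=S', 'C3=S'] -> C1=M] -> [I,M,I,I]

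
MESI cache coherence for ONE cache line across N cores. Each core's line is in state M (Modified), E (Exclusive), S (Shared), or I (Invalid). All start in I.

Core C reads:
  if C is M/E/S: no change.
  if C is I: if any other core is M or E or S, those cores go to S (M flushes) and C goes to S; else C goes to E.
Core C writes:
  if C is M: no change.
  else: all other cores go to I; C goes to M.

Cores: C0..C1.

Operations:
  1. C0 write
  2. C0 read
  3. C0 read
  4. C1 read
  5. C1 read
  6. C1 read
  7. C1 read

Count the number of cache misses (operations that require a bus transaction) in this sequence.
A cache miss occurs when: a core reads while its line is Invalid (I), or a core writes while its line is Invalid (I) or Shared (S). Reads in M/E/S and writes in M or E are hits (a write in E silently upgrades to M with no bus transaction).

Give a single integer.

Answer: 2

Derivation:
Op 1: C0 write [C0 write: invalidate none -> C0=M] -> [M,I] [MISS #1: write from I]
Op 2: C0 read [C0 read: already in M, no change] -> [M,I] [hit: read from M]
Op 3: C0 read [C0 read: already in M, no change] -> [M,I] [hit: read from M]
Op 4: C1 read [C1 read from I: others=['C0=M'] -> C1=S, others downsized to S] -> [S,S] [MISS #2: read from I]
Op 5: C1 read [C1 read: already in S, no change] -> [S,S] [hit: read from S]
Op 6: C1 read [C1 read: already in S, no change] -> [S,S] [hit: read from S]
Op 7: C1 read [C1 read: already in S, no change] -> [S,S] [hit: read from S]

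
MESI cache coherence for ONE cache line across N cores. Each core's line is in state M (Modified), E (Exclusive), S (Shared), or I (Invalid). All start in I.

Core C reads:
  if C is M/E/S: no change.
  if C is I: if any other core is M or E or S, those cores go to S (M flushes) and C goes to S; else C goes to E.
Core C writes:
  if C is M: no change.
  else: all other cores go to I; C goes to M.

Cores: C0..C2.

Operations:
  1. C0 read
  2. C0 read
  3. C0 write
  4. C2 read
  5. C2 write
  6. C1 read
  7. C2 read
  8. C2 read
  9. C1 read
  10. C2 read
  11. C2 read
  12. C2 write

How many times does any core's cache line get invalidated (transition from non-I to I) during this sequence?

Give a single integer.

Answer: 2

Derivation:
Op 1: C0 read [C0 read from I: no other sharers -> C0=E (exclusive)] -> [E,I,I] (invalidations this op: 0; running total: 0)
Op 2: C0 read [C0 read: already in E, no change] -> [E,I,I] (invalidations this op: 0; running total: 0)
Op 3: C0 write [C0 write: invalidate none -> C0=M] -> [M,I,I] (invalidations this op: 0; running total: 0)
Op 4: C2 read [C2 read from I: others=['C0=M'] -> C2=S, others downsized to S] -> [S,I,S] (invalidations this op: 0; running total: 0)
Op 5: C2 write [C2 write: invalidate ['C0=S'] -> C2=M] -> [I,I,M] (invalidations this op: 1; running total: 1)
Op 6: C1 read [C1 read from I: others=['C2=M'] -> C1=S, others downsized to S] -> [I,S,S] (invalidations this op: 0; running total: 1)
Op 7: C2 read [C2 read: already in S, no change] -> [I,S,S] (invalidations this op: 0; running total: 1)
Op 8: C2 read [C2 read: already in S, no change] -> [I,S,S] (invalidations this op: 0; running total: 1)
Op 9: C1 read [C1 read: already in S, no change] -> [I,S,S] (invalidations this op: 0; running total: 1)
Op 10: C2 read [C2 read: already in S, no change] -> [I,S,S] (invalidations this op: 0; running total: 1)
Op 11: C2 read [C2 read: already in S, no change] -> [I,S,S] (invalidations this op: 0; running total: 1)
Op 12: C2 write [C2 write: invalidate ['C1=S'] -> C2=M] -> [I,I,M] (invalidations this op: 1; running total: 2)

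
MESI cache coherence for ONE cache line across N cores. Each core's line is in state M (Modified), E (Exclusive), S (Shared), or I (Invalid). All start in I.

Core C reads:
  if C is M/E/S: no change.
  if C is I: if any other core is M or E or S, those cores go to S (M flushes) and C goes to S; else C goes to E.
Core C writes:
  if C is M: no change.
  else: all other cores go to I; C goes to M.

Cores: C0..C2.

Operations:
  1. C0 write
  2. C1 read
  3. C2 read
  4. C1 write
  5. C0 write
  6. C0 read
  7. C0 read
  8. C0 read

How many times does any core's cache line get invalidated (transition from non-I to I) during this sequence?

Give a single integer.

Op 1: C0 write [C0 write: invalidate none -> C0=M] -> [M,I,I] (invalidations this op: 0; running total: 0)
Op 2: C1 read [C1 read from I: others=['C0=M'] -> C1=S, others downsized to S] -> [S,S,I] (invalidations this op: 0; running total: 0)
Op 3: C2 read [C2 read from I: others=['C0=S', 'C1=S'] -> C2=S, others downsized to S] -> [S,S,S] (invalidations this op: 0; running total: 0)
Op 4: C1 write [C1 write: invalidate ['C0=S', 'C2=S'] -> C1=M] -> [I,M,I] (invalidations this op: 2; running total: 2)
Op 5: C0 write [C0 write: invalidate ['C1=M'] -> C0=M] -> [M,I,I] (invalidations this op: 1; running total: 3)
Op 6: C0 read [C0 read: already in M, no change] -> [M,I,I] (invalidations this op: 0; running total: 3)
Op 7: C0 read [C0 read: already in M, no change] -> [M,I,I] (invalidations this op: 0; running total: 3)
Op 8: C0 read [C0 read: already in M, no change] -> [M,I,I] (invalidations this op: 0; running total: 3)

Answer: 3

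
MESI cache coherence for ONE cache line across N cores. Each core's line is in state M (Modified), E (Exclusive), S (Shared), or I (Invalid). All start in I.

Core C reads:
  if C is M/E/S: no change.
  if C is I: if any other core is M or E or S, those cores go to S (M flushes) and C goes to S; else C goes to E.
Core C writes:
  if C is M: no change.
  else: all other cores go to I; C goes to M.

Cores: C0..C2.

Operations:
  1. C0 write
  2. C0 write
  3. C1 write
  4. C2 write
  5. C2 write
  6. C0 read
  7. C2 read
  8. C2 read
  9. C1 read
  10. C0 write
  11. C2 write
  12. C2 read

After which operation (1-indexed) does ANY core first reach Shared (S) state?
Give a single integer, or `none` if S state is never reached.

Answer: 6

Derivation:
Op 1: C0 write [C0 write: invalidate none -> C0=M] -> [M,I,I]
Op 2: C0 write [C0 write: already M (modified), no change] -> [M,I,I]
Op 3: C1 write [C1 write: invalidate ['C0=M'] -> C1=M] -> [I,M,I]
Op 4: C2 write [C2 write: invalidate ['C1=M'] -> C2=M] -> [I,I,M]
Op 5: C2 write [C2 write: already M (modified), no change] -> [I,I,M]
Op 6: C0 read [C0 read from I: others=['C2=M'] -> C0=S, others downsized to S] -> [S,I,S]
  -> First S state at op 6; remaining ops need not be traced.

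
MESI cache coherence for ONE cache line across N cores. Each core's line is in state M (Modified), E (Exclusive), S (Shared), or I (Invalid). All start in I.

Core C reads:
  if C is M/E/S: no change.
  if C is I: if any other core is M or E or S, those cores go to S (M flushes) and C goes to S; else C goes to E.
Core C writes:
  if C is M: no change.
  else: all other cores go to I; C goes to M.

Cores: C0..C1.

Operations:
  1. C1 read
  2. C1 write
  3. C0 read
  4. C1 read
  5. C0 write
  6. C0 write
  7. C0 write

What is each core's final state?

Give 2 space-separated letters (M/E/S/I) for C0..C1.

Op 1: C1 read [C1 read from I: no other sharers -> C1=E (exclusive)] -> [I,E]
Op 2: C1 write [C1 write: invalidate none -> C1=M] -> [I,M]
Op 3: C0 read [C0 read from I: others=['C1=M'] -> C0=S, others downsized to S] -> [S,S]
Op 4: C1 read [C1 read: already in S, no change] -> [S,S]
Op 5: C0 write [C0 write: invalidate ['C1=S'] -> C0=M] -> [M,I]
Op 6: C0 write [C0 write: already M (modified), no change] -> [M,I]
Op 7: C0 write [C0 write: already M (modified), no change] -> [M,I]

Answer: M I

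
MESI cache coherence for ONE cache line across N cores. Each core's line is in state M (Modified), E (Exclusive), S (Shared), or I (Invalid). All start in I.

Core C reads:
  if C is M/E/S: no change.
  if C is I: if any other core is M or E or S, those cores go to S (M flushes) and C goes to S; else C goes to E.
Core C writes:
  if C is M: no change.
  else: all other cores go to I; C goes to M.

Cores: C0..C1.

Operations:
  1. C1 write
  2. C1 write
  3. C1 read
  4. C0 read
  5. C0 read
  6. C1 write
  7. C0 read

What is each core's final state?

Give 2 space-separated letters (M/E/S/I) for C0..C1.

Answer: S S

Derivation:
Op 1: C1 write [C1 write: invalidate none -> C1=M] -> [I,M]
Op 2: C1 write [C1 write: already M (modified), no change] -> [I,M]
Op 3: C1 read [C1 read: already in M, no change] -> [I,M]
Op 4: C0 read [C0 read from I: others=['C1=M'] -> C0=S, others downsized to S] -> [S,S]
Op 5: C0 read [C0 read: already in S, no change] -> [S,S]
Op 6: C1 write [C1 write: invalidate ['C0=S'] -> C1=M] -> [I,M]
Op 7: C0 read [C0 read from I: others=['C1=M'] -> C0=S, others downsized to S] -> [S,S]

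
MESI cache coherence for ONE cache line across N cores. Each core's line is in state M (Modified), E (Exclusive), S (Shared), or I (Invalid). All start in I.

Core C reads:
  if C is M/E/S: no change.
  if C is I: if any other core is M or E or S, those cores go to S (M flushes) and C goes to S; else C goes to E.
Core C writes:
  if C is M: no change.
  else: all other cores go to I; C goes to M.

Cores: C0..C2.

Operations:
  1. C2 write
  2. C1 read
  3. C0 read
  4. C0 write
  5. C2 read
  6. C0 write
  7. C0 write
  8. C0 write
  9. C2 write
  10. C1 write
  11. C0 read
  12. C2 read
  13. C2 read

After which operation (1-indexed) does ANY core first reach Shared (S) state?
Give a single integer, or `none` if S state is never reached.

Op 1: C2 write [C2 write: invalidate none -> C2=M] -> [I,I,M]
Op 2: C1 read [C1 read from I: others=['C2=M'] -> C1=S, others downsized to S] -> [I,S,S]
  -> First S state at op 2; remaining ops need not be traced.

Answer: 2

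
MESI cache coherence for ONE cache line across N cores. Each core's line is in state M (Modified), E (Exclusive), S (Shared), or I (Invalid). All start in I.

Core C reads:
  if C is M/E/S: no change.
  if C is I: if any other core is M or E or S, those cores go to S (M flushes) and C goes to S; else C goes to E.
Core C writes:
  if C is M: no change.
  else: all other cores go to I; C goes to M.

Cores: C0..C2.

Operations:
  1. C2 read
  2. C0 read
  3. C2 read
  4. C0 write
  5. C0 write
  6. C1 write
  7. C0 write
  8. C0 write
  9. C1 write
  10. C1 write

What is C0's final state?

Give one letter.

Answer: I

Derivation:
Op 1: C2 read [C2 read from I: no other sharers -> C2=E (exclusive)] -> [I,I,E]
Op 2: C0 read [C0 read from I: others=['C2=E'] -> C0=S, others downsized to S] -> [S,I,S]
Op 3: C2 read [C2 read: already in S, no change] -> [S,I,S]
Op 4: C0 write [C0 write: invalidate ['C2=S'] -> C0=M] -> [M,I,I]
Op 5: C0 write [C0 write: already M (modified), no change] -> [M,I,I]
Op 6: C1 write [C1 write: invalidate ['C0=M'] -> C1=M] -> [I,M,I]
Op 7: C0 write [C0 write: invalidate ['C1=M'] -> C0=M] -> [M,I,I]
Op 8: C0 write [C0 write: already M (modified), no change] -> [M,I,I]
Op 9: C1 write [C1 write: invalidate ['C0=M'] -> C1=M] -> [I,M,I]
Op 10: C1 write [C1 write: already M (modified), no change] -> [I,M,I]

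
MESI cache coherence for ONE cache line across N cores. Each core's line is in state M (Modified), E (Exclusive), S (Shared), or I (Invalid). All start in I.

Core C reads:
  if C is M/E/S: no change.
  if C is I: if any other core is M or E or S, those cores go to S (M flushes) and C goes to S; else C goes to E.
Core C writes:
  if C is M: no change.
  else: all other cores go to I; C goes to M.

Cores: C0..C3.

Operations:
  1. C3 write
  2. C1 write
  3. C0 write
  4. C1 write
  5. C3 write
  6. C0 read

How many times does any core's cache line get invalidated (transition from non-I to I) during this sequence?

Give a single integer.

Op 1: C3 write [C3 write: invalidate none -> C3=M] -> [I,I,I,M] (invalidations this op: 0; running total: 0)
Op 2: C1 write [C1 write: invalidate ['C3=M'] -> C1=M] -> [I,M,I,I] (invalidations this op: 1; running total: 1)
Op 3: C0 write [C0 write: invalidate ['C1=M'] -> C0=M] -> [M,I,I,I] (invalidations this op: 1; running total: 2)
Op 4: C1 write [C1 write: invalidate ['C0=M'] -> C1=M] -> [I,M,I,I] (invalidations this op: 1; running total: 3)
Op 5: C3 write [C3 write: invalidate ['C1=M'] -> C3=M] -> [I,I,I,M] (invalidations this op: 1; running total: 4)
Op 6: C0 read [C0 read from I: others=['C3=M'] -> C0=S, others downsized to S] -> [S,I,I,S] (invalidations this op: 0; running total: 4)

Answer: 4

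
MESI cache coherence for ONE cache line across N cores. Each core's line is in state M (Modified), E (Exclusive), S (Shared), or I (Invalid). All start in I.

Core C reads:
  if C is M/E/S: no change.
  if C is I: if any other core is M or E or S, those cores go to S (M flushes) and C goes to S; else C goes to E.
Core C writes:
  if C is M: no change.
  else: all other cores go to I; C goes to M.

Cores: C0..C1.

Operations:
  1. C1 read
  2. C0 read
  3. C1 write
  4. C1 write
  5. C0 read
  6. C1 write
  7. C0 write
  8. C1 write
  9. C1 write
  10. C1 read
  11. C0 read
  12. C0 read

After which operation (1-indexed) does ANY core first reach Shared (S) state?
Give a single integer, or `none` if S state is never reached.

Answer: 2

Derivation:
Op 1: C1 read [C1 read from I: no other sharers -> C1=E (exclusive)] -> [I,E]
Op 2: C0 read [C0 read from I: others=['C1=E'] -> C0=S, others downsized to S] -> [S,S]
  -> First S state at op 2; remaining ops need not be traced.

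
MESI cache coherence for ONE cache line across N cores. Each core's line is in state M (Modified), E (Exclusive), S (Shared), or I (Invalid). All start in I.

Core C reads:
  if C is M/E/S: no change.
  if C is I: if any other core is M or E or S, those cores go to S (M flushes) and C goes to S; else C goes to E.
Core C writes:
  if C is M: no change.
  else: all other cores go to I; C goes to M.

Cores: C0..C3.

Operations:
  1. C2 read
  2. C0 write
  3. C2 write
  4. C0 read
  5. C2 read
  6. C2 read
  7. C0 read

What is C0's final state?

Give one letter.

Op 1: C2 read [C2 read from I: no other sharers -> C2=E (exclusive)] -> [I,I,E,I]
Op 2: C0 write [C0 write: invalidate ['C2=E'] -> C0=M] -> [M,I,I,I]
Op 3: C2 write [C2 write: invalidate ['C0=M'] -> C2=M] -> [I,I,M,I]
Op 4: C0 read [C0 read from I: others=['C2=M'] -> C0=S, others downsized to S] -> [S,I,S,I]
Op 5: C2 read [C2 read: already in S, no change] -> [S,I,S,I]
Op 6: C2 read [C2 read: already in S, no change] -> [S,I,S,I]
Op 7: C0 read [C0 read: already in S, no change] -> [S,I,S,I]

Answer: S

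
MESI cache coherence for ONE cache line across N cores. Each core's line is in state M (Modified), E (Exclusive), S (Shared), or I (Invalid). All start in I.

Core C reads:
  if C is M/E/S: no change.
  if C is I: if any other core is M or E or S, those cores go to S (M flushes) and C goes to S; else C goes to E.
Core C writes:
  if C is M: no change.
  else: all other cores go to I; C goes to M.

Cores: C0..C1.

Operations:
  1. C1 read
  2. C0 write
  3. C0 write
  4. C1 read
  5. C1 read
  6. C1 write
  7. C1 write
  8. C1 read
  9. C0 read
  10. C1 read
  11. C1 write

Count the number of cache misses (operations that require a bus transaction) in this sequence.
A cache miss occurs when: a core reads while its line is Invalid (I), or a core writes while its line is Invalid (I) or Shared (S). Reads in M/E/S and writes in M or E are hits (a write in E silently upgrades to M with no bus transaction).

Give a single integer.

Op 1: C1 read [C1 read from I: no other sharers -> C1=E (exclusive)] -> [I,E] [MISS #1: read from I]
Op 2: C0 write [C0 write: invalidate ['C1=E'] -> C0=M] -> [M,I] [MISS #2: write from I]
Op 3: C0 write [C0 write: already M (modified), no change] -> [M,I] [hit: write from M]
Op 4: C1 read [C1 read from I: others=['C0=M'] -> C1=S, others downsized to S] -> [S,S] [MISS #3: read from I]
Op 5: C1 read [C1 read: already in S, no change] -> [S,S] [hit: read from S]
Op 6: C1 write [C1 write: invalidate ['C0=S'] -> C1=M] -> [I,M] [MISS #4: write from S]
Op 7: C1 write [C1 write: already M (modified), no change] -> [I,M] [hit: write from M]
Op 8: C1 read [C1 read: already in M, no change] -> [I,M] [hit: read from M]
Op 9: C0 read [C0 read from I: others=['C1=M'] -> C0=S, others downsized to S] -> [S,S] [MISS #5: read from I]
Op 10: C1 read [C1 read: already in S, no change] -> [S,S] [hit: read from S]
Op 11: C1 write [C1 write: invalidate ['C0=S'] -> C1=M] -> [I,M] [MISS #6: write from S]

Answer: 6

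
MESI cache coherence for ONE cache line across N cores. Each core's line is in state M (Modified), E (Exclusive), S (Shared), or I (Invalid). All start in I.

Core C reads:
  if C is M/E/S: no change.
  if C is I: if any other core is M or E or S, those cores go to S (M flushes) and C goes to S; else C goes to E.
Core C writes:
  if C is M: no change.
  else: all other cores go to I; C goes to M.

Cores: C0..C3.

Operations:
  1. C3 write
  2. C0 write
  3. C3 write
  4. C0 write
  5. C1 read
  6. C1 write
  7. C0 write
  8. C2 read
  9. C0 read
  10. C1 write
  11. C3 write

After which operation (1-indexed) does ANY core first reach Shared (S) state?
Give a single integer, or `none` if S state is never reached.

Answer: 5

Derivation:
Op 1: C3 write [C3 write: invalidate none -> C3=M] -> [I,I,I,M]
Op 2: C0 write [C0 write: invalidate ['C3=M'] -> C0=M] -> [M,I,I,I]
Op 3: C3 write [C3 write: invalidate ['C0=M'] -> C3=M] -> [I,I,I,M]
Op 4: C0 write [C0 write: invalidate ['C3=M'] -> C0=M] -> [M,I,I,I]
Op 5: C1 read [C1 read from I: others=['C0=M'] -> C1=S, others downsized to S] -> [S,S,I,I]
  -> First S state at op 5; remaining ops need not be traced.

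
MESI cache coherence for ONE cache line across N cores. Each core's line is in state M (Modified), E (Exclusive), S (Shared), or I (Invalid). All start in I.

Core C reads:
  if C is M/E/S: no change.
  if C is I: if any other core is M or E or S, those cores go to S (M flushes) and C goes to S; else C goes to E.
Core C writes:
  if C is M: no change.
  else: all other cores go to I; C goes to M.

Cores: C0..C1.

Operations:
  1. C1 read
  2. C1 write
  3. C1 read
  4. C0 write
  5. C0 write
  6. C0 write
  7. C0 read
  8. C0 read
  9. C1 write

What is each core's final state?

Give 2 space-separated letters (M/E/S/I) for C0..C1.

Op 1: C1 read [C1 read from I: no other sharers -> C1=E (exclusive)] -> [I,E]
Op 2: C1 write [C1 write: invalidate none -> C1=M] -> [I,M]
Op 3: C1 read [C1 read: already in M, no change] -> [I,M]
Op 4: C0 write [C0 write: invalidate ['C1=M'] -> C0=M] -> [M,I]
Op 5: C0 write [C0 write: already M (modified), no change] -> [M,I]
Op 6: C0 write [C0 write: already M (modified), no change] -> [M,I]
Op 7: C0 read [C0 read: already in M, no change] -> [M,I]
Op 8: C0 read [C0 read: already in M, no change] -> [M,I]
Op 9: C1 write [C1 write: invalidate ['C0=M'] -> C1=M] -> [I,M]

Answer: I M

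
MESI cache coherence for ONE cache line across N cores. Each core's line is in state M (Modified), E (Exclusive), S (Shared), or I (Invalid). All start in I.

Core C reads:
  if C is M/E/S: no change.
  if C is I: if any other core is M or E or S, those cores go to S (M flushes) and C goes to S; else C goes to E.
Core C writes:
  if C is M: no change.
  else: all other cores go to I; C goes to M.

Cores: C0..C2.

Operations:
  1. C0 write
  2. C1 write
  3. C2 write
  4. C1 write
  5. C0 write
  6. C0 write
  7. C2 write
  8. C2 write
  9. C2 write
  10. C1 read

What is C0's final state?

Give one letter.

Answer: I

Derivation:
Op 1: C0 write [C0 write: invalidate none -> C0=M] -> [M,I,I]
Op 2: C1 write [C1 write: invalidate ['C0=M'] -> C1=M] -> [I,M,I]
Op 3: C2 write [C2 write: invalidate ['C1=M'] -> C2=M] -> [I,I,M]
Op 4: C1 write [C1 write: invalidate ['C2=M'] -> C1=M] -> [I,M,I]
Op 5: C0 write [C0 write: invalidate ['C1=M'] -> C0=M] -> [M,I,I]
Op 6: C0 write [C0 write: already M (modified), no change] -> [M,I,I]
Op 7: C2 write [C2 write: invalidate ['C0=M'] -> C2=M] -> [I,I,M]
Op 8: C2 write [C2 write: already M (modified), no change] -> [I,I,M]
Op 9: C2 write [C2 write: already M (modified), no change] -> [I,I,M]
Op 10: C1 read [C1 read from I: others=['C2=M'] -> C1=S, others downsized to S] -> [I,S,S]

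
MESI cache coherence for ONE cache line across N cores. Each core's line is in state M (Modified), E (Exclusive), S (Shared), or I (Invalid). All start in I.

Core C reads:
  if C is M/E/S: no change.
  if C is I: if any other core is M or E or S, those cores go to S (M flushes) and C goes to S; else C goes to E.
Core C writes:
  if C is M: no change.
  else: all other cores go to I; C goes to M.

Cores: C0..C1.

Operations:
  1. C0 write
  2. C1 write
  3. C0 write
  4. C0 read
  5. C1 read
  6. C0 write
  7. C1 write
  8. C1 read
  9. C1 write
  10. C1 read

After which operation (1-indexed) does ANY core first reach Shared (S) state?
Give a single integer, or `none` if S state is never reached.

Op 1: C0 write [C0 write: invalidate none -> C0=M] -> [M,I]
Op 2: C1 write [C1 write: invalidate ['C0=M'] -> C1=M] -> [I,M]
Op 3: C0 write [C0 write: invalidate ['C1=M'] -> C0=M] -> [M,I]
Op 4: C0 read [C0 read: already in M, no change] -> [M,I]
Op 5: C1 read [C1 read from I: others=['C0=M'] -> C1=S, others downsized to S] -> [S,S]
  -> First S state at op 5; remaining ops need not be traced.

Answer: 5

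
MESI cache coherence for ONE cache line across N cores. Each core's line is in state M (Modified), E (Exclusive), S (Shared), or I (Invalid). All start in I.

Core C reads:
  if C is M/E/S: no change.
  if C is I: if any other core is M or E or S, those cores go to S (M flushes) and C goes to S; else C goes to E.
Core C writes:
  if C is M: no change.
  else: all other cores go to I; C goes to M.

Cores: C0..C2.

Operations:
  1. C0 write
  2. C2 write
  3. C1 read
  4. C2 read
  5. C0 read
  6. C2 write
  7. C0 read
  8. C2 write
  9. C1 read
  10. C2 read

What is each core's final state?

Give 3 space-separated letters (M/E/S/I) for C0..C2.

Op 1: C0 write [C0 write: invalidate none -> C0=M] -> [M,I,I]
Op 2: C2 write [C2 write: invalidate ['C0=M'] -> C2=M] -> [I,I,M]
Op 3: C1 read [C1 read from I: others=['C2=M'] -> C1=S, others downsized to S] -> [I,S,S]
Op 4: C2 read [C2 read: already in S, no change] -> [I,S,S]
Op 5: C0 read [C0 read from I: others=['C1=S', 'C2=S'] -> C0=S, others downsized to S] -> [S,S,S]
Op 6: C2 write [C2 write: invalidate ['C0=S', 'C1=S'] -> C2=M] -> [I,I,M]
Op 7: C0 read [C0 read from I: others=['C2=M'] -> C0=S, others downsized to S] -> [S,I,S]
Op 8: C2 write [C2 write: invalidate ['C0=S'] -> C2=M] -> [I,I,M]
Op 9: C1 read [C1 read from I: others=['C2=M'] -> C1=S, others downsized to S] -> [I,S,S]
Op 10: C2 read [C2 read: already in S, no change] -> [I,S,S]

Answer: I S S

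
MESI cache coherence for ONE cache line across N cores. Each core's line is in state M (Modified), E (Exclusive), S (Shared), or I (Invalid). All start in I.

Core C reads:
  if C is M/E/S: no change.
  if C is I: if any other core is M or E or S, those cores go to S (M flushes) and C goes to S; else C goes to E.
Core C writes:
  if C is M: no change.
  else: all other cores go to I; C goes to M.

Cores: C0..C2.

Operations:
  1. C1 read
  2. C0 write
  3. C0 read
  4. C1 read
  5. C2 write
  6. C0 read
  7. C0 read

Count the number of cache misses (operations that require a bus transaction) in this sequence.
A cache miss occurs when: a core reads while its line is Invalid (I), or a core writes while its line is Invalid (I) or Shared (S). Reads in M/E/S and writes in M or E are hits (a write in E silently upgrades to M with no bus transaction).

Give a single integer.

Answer: 5

Derivation:
Op 1: C1 read [C1 read from I: no other sharers -> C1=E (exclusive)] -> [I,E,I] [MISS #1: read from I]
Op 2: C0 write [C0 write: invalidate ['C1=E'] -> C0=M] -> [M,I,I] [MISS #2: write from I]
Op 3: C0 read [C0 read: already in M, no change] -> [M,I,I] [hit: read from M]
Op 4: C1 read [C1 read from I: others=['C0=M'] -> C1=S, others downsized to S] -> [S,S,I] [MISS #3: read from I]
Op 5: C2 write [C2 write: invalidate ['C0=S', 'C1=S'] -> C2=M] -> [I,I,M] [MISS #4: write from I]
Op 6: C0 read [C0 read from I: others=['C2=M'] -> C0=S, others downsized to S] -> [S,I,S] [MISS #5: read from I]
Op 7: C0 read [C0 read: already in S, no change] -> [S,I,S] [hit: read from S]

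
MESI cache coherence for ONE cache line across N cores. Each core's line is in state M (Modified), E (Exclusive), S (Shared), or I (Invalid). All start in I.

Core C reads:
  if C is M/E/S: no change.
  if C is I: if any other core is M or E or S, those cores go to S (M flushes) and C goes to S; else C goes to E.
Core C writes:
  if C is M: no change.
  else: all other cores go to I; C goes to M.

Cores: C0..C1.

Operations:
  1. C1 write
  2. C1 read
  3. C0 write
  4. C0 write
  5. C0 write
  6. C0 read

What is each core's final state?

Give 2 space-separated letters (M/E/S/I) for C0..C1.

Op 1: C1 write [C1 write: invalidate none -> C1=M] -> [I,M]
Op 2: C1 read [C1 read: already in M, no change] -> [I,M]
Op 3: C0 write [C0 write: invalidate ['C1=M'] -> C0=M] -> [M,I]
Op 4: C0 write [C0 write: already M (modified), no change] -> [M,I]
Op 5: C0 write [C0 write: already M (modified), no change] -> [M,I]
Op 6: C0 read [C0 read: already in M, no change] -> [M,I]

Answer: M I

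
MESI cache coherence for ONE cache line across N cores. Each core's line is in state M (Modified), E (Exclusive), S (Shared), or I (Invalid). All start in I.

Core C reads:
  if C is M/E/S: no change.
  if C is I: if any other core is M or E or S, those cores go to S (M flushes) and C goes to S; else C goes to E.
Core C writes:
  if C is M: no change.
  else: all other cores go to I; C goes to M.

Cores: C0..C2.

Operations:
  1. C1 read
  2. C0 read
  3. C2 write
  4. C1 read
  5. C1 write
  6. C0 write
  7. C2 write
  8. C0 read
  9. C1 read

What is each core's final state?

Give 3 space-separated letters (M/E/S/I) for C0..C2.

Op 1: C1 read [C1 read from I: no other sharers -> C1=E (exclusive)] -> [I,E,I]
Op 2: C0 read [C0 read from I: others=['C1=E'] -> C0=S, others downsized to S] -> [S,S,I]
Op 3: C2 write [C2 write: invalidate ['C0=S', 'C1=S'] -> C2=M] -> [I,I,M]
Op 4: C1 read [C1 read from I: others=['C2=M'] -> C1=S, others downsized to S] -> [I,S,S]
Op 5: C1 write [C1 write: invalidate ['C2=S'] -> C1=M] -> [I,M,I]
Op 6: C0 write [C0 write: invalidate ['C1=M'] -> C0=M] -> [M,I,I]
Op 7: C2 write [C2 write: invalidate ['C0=M'] -> C2=M] -> [I,I,M]
Op 8: C0 read [C0 read from I: others=['C2=M'] -> C0=S, others downsized to S] -> [S,I,S]
Op 9: C1 read [C1 read from I: others=['C0=S', 'C2=S'] -> C1=S, others downsized to S] -> [S,S,S]

Answer: S S S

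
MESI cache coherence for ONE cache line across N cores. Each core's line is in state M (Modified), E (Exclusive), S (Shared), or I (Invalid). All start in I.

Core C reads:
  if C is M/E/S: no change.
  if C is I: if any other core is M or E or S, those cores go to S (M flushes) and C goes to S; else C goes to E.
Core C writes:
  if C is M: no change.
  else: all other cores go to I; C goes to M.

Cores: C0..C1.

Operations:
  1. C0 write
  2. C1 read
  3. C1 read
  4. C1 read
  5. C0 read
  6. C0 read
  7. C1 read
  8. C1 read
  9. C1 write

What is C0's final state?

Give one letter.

Op 1: C0 write [C0 write: invalidate none -> C0=M] -> [M,I]
Op 2: C1 read [C1 read from I: others=['C0=M'] -> C1=S, others downsized to S] -> [S,S]
Op 3: C1 read [C1 read: already in S, no change] -> [S,S]
Op 4: C1 read [C1 read: already in S, no change] -> [S,S]
Op 5: C0 read [C0 read: already in S, no change] -> [S,S]
Op 6: C0 read [C0 read: already in S, no change] -> [S,S]
Op 7: C1 read [C1 read: already in S, no change] -> [S,S]
Op 8: C1 read [C1 read: already in S, no change] -> [S,S]
Op 9: C1 write [C1 write: invalidate ['C0=S'] -> C1=M] -> [I,M]

Answer: I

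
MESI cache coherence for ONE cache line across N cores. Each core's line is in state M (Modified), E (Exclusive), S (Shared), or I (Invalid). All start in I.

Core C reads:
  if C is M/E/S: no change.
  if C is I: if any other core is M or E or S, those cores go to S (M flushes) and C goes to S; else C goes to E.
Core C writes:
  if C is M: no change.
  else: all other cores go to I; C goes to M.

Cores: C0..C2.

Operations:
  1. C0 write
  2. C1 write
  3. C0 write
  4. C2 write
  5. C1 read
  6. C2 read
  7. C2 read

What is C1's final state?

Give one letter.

Answer: S

Derivation:
Op 1: C0 write [C0 write: invalidate none -> C0=M] -> [M,I,I]
Op 2: C1 write [C1 write: invalidate ['C0=M'] -> C1=M] -> [I,M,I]
Op 3: C0 write [C0 write: invalidate ['C1=M'] -> C0=M] -> [M,I,I]
Op 4: C2 write [C2 write: invalidate ['C0=M'] -> C2=M] -> [I,I,M]
Op 5: C1 read [C1 read from I: others=['C2=M'] -> C1=S, others downsized to S] -> [I,S,S]
Op 6: C2 read [C2 read: already in S, no change] -> [I,S,S]
Op 7: C2 read [C2 read: already in S, no change] -> [I,S,S]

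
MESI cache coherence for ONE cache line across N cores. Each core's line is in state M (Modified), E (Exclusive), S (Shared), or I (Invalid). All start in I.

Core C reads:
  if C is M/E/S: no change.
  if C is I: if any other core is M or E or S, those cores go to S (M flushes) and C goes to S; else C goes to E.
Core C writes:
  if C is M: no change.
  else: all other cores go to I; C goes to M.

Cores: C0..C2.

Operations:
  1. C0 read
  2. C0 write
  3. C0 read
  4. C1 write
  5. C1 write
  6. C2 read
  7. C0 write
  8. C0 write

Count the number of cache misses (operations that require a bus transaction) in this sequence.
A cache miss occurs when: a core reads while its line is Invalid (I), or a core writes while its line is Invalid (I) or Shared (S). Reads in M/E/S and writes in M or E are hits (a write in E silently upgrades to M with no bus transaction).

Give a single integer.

Op 1: C0 read [C0 read from I: no other sharers -> C0=E (exclusive)] -> [E,I,I] [MISS #1: read from I]
Op 2: C0 write [C0 write: invalidate none -> C0=M] -> [M,I,I] [hit: write from E is a silent E->M upgrade, no bus transaction]
Op 3: C0 read [C0 read: already in M, no change] -> [M,I,I] [hit: read from M]
Op 4: C1 write [C1 write: invalidate ['C0=M'] -> C1=M] -> [I,M,I] [MISS #2: write from I]
Op 5: C1 write [C1 write: already M (modified), no change] -> [I,M,I] [hit: write from M]
Op 6: C2 read [C2 read from I: others=['C1=M'] -> C2=S, others downsized to S] -> [I,S,S] [MISS #3: read from I]
Op 7: C0 write [C0 write: invalidate ['C1=S', 'C2=S'] -> C0=M] -> [M,I,I] [MISS #4: write from I]
Op 8: C0 write [C0 write: already M (modified), no change] -> [M,I,I] [hit: write from M]

Answer: 4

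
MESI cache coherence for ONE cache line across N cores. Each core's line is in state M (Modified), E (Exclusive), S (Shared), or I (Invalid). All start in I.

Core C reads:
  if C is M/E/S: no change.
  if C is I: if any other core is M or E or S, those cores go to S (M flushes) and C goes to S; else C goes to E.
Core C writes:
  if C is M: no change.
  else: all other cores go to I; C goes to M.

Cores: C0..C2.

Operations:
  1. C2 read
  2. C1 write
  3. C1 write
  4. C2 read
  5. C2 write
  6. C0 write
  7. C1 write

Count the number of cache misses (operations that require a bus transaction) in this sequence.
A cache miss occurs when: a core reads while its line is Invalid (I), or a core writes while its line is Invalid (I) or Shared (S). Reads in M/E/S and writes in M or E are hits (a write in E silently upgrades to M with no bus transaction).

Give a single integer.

Op 1: C2 read [C2 read from I: no other sharers -> C2=E (exclusive)] -> [I,I,E] [MISS #1: read from I]
Op 2: C1 write [C1 write: invalidate ['C2=E'] -> C1=M] -> [I,M,I] [MISS #2: write from I]
Op 3: C1 write [C1 write: already M (modified), no change] -> [I,M,I] [hit: write from M]
Op 4: C2 read [C2 read from I: others=['C1=M'] -> C2=S, others downsized to S] -> [I,S,S] [MISS #3: read from I]
Op 5: C2 write [C2 write: invalidate ['C1=S'] -> C2=M] -> [I,I,M] [MISS #4: write from S]
Op 6: C0 write [C0 write: invalidate ['C2=M'] -> C0=M] -> [M,I,I] [MISS #5: write from I]
Op 7: C1 write [C1 write: invalidate ['C0=M'] -> C1=M] -> [I,M,I] [MISS #6: write from I]

Answer: 6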